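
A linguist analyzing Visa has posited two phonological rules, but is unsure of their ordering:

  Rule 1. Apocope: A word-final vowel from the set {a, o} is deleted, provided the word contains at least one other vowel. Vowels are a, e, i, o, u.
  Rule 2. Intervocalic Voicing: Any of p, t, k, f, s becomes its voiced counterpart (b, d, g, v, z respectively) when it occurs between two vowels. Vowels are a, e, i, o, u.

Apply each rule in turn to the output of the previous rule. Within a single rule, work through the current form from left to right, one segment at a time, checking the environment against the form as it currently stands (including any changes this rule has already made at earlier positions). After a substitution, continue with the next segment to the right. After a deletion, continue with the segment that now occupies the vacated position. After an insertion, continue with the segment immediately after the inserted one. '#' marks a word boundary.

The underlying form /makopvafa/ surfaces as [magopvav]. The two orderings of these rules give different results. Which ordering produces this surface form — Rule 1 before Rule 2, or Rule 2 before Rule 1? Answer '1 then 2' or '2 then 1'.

2 then 1

Order 1 then 2:
  1 Apocope: [makopvafa] → [makopvaf]
  2 Intervocalic Voicing: [makopvaf] → [magopvaf]
  result: [magopvaf]
Order 2 then 1:
  2 Intervocalic Voicing: [makopvafa] → [magopvava]
  1 Apocope: [magopvava] → [magopvav]
  result: [magopvav]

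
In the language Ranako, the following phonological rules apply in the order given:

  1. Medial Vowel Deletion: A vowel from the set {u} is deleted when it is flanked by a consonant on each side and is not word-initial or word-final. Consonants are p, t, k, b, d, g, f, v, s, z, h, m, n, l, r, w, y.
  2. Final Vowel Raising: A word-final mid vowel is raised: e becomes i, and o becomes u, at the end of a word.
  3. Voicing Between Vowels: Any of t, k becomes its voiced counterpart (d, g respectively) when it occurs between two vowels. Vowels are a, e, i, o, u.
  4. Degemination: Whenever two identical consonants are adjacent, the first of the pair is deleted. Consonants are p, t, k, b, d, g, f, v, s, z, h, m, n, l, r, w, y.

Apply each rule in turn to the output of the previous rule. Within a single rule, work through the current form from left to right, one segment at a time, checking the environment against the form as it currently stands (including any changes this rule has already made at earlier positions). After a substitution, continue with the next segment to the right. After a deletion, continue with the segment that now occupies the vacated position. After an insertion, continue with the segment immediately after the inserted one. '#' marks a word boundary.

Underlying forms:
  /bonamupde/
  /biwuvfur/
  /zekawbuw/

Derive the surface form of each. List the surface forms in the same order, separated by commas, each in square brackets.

/bonamupde/:
  1 Medial Vowel Deletion: [bonamupde] → [bonampde]
  2 Final Vowel Raising: [bonampde] → [bonampdi]
  3 Voicing Between Vowels: no change — [bonampdi]
  4 Degemination: no change — [bonampdi]
/biwuvfur/:
  1 Medial Vowel Deletion: [biwuvfur] → [biwvfr]
  2 Final Vowel Raising: no change — [biwvfr]
  3 Voicing Between Vowels: no change — [biwvfr]
  4 Degemination: no change — [biwvfr]
/zekawbuw/:
  1 Medial Vowel Deletion: [zekawbuw] → [zekawbw]
  2 Final Vowel Raising: no change — [zekawbw]
  3 Voicing Between Vowels: [zekawbw] → [zegawbw]
  4 Degemination: no change — [zegawbw]

[bonampdi], [biwvfr], [zegawbw]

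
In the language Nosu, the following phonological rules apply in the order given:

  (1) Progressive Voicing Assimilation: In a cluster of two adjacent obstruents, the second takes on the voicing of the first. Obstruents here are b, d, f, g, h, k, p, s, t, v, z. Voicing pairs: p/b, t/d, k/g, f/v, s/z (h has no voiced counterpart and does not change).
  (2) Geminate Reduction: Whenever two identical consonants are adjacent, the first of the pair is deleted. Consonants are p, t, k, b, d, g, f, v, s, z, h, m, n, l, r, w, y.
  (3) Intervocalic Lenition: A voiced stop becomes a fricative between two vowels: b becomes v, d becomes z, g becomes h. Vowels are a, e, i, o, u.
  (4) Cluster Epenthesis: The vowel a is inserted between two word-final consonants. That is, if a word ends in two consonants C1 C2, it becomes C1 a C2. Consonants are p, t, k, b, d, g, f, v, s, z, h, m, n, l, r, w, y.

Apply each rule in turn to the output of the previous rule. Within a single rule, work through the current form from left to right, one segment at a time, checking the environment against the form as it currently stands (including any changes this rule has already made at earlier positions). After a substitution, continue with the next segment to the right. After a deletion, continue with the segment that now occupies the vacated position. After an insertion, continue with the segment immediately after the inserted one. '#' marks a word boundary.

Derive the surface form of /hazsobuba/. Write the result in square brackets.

[hazovuva]

(1) Progressive Voicing Assimilation: [hazsobuba] → [hazzobuba]
(2) Geminate Reduction: [hazzobuba] → [hazobuba]
(3) Intervocalic Lenition: [hazobuba] → [hazovuva]
(4) Cluster Epenthesis: no change — [hazovuva]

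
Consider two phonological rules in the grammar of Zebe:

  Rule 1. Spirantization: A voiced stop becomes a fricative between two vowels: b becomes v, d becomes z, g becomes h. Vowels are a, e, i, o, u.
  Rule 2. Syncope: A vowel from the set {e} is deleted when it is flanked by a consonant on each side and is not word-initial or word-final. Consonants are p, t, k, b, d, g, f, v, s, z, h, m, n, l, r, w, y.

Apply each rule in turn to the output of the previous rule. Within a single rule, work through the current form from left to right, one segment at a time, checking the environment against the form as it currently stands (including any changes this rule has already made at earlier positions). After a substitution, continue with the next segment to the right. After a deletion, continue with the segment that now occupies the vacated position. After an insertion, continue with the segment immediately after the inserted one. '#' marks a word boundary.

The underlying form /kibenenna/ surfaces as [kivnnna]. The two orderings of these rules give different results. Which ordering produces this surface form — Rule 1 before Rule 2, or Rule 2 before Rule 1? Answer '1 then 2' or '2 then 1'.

1 then 2

Order 1 then 2:
  1 Spirantization: [kibenenna] → [kivenenna]
  2 Syncope: [kivenenna] → [kivnnna]
  result: [kivnnna]
Order 2 then 1:
  2 Syncope: [kibenenna] → [kibnnna]
  1 Spirantization: no change — [kibnnna]
  result: [kibnnna]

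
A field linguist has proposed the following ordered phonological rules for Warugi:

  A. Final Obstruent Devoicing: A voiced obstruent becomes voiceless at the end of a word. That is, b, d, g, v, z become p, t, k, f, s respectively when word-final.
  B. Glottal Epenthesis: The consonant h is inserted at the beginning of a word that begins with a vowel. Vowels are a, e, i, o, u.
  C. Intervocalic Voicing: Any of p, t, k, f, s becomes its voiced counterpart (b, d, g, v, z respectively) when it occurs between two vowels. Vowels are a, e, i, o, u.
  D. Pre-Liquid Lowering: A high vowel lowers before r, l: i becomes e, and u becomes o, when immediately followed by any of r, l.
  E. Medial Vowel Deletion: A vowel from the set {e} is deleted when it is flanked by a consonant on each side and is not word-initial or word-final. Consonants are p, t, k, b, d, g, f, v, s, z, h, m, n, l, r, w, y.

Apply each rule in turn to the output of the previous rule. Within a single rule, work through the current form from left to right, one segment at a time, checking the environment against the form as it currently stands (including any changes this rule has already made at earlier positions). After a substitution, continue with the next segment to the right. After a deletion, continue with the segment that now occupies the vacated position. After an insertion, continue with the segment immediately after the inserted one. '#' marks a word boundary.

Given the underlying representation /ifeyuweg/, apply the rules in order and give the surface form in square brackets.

A Final Obstruent Devoicing: [ifeyuweg] → [ifeyuwek]
B Glottal Epenthesis: [ifeyuwek] → [hifeyuwek]
C Intervocalic Voicing: [hifeyuwek] → [hiveyuwek]
D Pre-Liquid Lowering: no change — [hiveyuwek]
E Medial Vowel Deletion: [hiveyuwek] → [hivyuwk]

[hivyuwk]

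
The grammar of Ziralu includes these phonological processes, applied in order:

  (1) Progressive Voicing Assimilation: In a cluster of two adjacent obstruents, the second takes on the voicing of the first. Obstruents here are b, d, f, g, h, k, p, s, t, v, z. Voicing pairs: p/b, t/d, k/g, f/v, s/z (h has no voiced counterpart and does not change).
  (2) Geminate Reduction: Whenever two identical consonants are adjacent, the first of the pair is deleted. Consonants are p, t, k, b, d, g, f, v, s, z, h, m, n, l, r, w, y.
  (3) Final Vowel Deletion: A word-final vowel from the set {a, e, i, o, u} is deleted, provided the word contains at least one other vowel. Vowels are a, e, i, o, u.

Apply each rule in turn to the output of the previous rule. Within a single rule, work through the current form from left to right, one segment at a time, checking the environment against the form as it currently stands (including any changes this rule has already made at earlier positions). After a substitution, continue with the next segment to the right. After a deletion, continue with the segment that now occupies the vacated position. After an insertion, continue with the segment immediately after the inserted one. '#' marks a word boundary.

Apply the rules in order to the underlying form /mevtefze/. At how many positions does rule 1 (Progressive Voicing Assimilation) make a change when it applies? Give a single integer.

2

(1) Progressive Voicing Assimilation: [mevtefze] → [mevdefse]
(2) Geminate Reduction: no change — [mevdefse]
(3) Final Vowel Deletion: [mevdefse] → [mevdefs]
Rule 1 changed 2 position(s).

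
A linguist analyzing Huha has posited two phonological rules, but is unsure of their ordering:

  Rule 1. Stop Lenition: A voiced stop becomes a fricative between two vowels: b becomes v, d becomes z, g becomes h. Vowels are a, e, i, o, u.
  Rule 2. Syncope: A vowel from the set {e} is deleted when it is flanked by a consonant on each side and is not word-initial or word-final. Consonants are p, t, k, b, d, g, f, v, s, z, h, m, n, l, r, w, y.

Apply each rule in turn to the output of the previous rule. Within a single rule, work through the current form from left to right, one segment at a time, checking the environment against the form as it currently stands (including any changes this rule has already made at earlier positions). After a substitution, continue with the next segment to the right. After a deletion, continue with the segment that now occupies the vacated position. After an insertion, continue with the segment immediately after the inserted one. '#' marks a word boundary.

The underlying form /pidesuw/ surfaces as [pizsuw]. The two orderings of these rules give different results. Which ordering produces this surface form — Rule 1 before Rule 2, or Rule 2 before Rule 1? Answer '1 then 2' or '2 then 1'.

1 then 2

Order 1 then 2:
  1 Stop Lenition: [pidesuw] → [pizesuw]
  2 Syncope: [pizesuw] → [pizsuw]
  result: [pizsuw]
Order 2 then 1:
  2 Syncope: [pidesuw] → [pidsuw]
  1 Stop Lenition: no change — [pidsuw]
  result: [pidsuw]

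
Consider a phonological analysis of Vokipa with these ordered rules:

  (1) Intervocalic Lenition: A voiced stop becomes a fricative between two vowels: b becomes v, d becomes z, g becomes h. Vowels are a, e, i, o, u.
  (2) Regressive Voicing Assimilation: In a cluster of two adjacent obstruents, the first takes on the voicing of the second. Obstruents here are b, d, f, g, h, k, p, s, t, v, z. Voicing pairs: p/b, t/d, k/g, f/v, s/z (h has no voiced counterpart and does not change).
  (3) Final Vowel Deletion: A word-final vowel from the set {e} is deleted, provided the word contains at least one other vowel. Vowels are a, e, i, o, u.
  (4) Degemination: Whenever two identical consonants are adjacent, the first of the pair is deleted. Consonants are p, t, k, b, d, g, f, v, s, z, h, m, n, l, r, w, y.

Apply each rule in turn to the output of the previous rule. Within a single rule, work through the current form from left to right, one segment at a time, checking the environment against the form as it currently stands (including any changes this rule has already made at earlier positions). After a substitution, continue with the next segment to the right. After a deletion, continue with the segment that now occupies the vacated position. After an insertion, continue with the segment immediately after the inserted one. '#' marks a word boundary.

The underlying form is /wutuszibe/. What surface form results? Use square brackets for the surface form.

(1) Intervocalic Lenition: [wutuszibe] → [wutuszive]
(2) Regressive Voicing Assimilation: [wutuszive] → [wutuzzive]
(3) Final Vowel Deletion: [wutuzzive] → [wutuzziv]
(4) Degemination: [wutuzziv] → [wutuziv]

[wutuziv]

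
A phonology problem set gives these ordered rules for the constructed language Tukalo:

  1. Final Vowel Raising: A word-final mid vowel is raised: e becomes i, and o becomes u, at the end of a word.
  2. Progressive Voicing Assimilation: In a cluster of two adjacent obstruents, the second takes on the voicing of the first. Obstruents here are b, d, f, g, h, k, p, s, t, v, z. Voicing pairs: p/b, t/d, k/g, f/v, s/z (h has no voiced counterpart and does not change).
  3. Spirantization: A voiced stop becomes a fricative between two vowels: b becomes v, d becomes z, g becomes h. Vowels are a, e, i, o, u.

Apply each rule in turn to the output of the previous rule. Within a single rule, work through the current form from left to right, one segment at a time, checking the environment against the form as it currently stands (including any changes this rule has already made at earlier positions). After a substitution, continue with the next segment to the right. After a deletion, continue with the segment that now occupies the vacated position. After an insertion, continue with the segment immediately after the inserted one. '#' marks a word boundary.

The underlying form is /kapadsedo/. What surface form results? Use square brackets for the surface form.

1 Final Vowel Raising: [kapadsedo] → [kapadsedu]
2 Progressive Voicing Assimilation: [kapadsedu] → [kapadzedu]
3 Spirantization: [kapadzedu] → [kapadzezu]

[kapadzezu]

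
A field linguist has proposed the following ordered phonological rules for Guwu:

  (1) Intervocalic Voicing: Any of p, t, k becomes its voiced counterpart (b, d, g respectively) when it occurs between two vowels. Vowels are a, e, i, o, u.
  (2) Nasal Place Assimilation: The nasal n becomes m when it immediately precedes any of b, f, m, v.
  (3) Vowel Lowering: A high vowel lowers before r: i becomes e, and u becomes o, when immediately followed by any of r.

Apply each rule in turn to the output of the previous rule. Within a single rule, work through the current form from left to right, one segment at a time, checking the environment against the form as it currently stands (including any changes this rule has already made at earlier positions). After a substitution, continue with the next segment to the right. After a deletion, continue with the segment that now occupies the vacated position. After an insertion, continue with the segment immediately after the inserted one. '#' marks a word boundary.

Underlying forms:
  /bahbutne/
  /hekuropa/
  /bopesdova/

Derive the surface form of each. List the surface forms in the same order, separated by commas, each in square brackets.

[bahbutne], [hegoroba], [bobesdova]

/bahbutne/:
  (1) Intervocalic Voicing: no change — [bahbutne]
  (2) Nasal Place Assimilation: no change — [bahbutne]
  (3) Vowel Lowering: no change — [bahbutne]
/hekuropa/:
  (1) Intervocalic Voicing: [hekuropa] → [heguroba]
  (2) Nasal Place Assimilation: no change — [heguroba]
  (3) Vowel Lowering: [heguroba] → [hegoroba]
/bopesdova/:
  (1) Intervocalic Voicing: [bopesdova] → [bobesdova]
  (2) Nasal Place Assimilation: no change — [bobesdova]
  (3) Vowel Lowering: no change — [bobesdova]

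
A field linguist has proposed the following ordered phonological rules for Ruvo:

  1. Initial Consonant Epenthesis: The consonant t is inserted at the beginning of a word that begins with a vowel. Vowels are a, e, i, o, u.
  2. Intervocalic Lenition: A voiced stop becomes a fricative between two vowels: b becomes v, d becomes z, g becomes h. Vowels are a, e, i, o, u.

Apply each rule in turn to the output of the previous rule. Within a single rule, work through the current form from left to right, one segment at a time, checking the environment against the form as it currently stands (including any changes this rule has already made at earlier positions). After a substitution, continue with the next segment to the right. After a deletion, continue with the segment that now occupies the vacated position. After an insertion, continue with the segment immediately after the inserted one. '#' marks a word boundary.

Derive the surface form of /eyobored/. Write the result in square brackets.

[teyovored]

1 Initial Consonant Epenthesis: [eyobored] → [teyobored]
2 Intervocalic Lenition: [teyobored] → [teyovored]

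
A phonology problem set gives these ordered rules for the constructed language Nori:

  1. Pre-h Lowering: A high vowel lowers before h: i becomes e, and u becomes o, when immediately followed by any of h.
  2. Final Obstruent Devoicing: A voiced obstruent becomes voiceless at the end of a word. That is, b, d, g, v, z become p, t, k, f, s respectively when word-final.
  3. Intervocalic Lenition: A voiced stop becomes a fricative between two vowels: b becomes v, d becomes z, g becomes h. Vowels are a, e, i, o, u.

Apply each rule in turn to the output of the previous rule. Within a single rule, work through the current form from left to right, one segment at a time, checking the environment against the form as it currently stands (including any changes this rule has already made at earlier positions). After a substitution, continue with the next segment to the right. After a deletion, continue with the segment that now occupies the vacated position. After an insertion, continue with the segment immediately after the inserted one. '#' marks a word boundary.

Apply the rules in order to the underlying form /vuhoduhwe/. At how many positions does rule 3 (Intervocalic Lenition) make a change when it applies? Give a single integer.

1

1 Pre-h Lowering: [vuhoduhwe] → [vohodohwe]
2 Final Obstruent Devoicing: no change — [vohodohwe]
3 Intervocalic Lenition: [vohodohwe] → [vohozohwe]
Rule 3 changed 1 position(s).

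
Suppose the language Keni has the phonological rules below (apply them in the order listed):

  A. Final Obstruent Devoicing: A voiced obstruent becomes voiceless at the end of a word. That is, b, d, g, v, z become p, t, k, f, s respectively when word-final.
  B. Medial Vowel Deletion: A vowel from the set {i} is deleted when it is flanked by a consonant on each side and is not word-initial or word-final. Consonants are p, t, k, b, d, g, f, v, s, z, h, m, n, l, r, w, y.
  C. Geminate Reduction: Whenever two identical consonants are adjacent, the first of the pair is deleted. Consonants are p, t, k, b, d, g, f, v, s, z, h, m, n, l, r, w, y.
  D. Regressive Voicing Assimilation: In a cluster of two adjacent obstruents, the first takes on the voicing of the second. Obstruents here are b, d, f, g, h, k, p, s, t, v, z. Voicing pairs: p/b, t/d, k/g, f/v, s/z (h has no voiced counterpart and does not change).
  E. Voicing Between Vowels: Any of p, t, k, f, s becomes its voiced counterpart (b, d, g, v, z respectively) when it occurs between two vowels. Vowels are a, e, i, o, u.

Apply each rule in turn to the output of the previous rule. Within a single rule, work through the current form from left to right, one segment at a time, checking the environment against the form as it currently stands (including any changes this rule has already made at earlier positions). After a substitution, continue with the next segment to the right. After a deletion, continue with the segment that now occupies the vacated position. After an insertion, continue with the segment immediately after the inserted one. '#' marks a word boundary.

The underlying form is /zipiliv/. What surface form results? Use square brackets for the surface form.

[splf]

A Final Obstruent Devoicing: [zipiliv] → [zipilif]
B Medial Vowel Deletion: [zipilif] → [zplf]
C Geminate Reduction: no change — [zplf]
D Regressive Voicing Assimilation: [zplf] → [splf]
E Voicing Between Vowels: no change — [splf]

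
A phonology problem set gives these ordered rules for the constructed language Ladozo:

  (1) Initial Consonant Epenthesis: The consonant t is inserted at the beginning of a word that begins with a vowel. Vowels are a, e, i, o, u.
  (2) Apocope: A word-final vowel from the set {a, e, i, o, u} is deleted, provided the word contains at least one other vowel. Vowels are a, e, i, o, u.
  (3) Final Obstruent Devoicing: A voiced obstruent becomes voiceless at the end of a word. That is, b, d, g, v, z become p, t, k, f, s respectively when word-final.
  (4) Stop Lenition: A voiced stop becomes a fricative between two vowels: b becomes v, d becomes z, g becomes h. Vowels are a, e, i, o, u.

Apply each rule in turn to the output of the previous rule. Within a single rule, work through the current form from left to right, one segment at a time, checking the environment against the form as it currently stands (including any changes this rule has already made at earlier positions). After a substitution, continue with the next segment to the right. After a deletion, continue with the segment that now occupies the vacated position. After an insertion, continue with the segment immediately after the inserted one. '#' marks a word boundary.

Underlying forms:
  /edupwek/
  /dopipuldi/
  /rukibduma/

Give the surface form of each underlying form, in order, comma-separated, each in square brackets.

[tezupwek], [dopipult], [rukibdum]

/edupwek/:
  (1) Initial Consonant Epenthesis: [edupwek] → [tedupwek]
  (2) Apocope: no change — [tedupwek]
  (3) Final Obstruent Devoicing: no change — [tedupwek]
  (4) Stop Lenition: [tedupwek] → [tezupwek]
/dopipuldi/:
  (1) Initial Consonant Epenthesis: no change — [dopipuldi]
  (2) Apocope: [dopipuldi] → [dopipuld]
  (3) Final Obstruent Devoicing: [dopipuld] → [dopipult]
  (4) Stop Lenition: no change — [dopipult]
/rukibduma/:
  (1) Initial Consonant Epenthesis: no change — [rukibduma]
  (2) Apocope: [rukibduma] → [rukibdum]
  (3) Final Obstruent Devoicing: no change — [rukibdum]
  (4) Stop Lenition: no change — [rukibdum]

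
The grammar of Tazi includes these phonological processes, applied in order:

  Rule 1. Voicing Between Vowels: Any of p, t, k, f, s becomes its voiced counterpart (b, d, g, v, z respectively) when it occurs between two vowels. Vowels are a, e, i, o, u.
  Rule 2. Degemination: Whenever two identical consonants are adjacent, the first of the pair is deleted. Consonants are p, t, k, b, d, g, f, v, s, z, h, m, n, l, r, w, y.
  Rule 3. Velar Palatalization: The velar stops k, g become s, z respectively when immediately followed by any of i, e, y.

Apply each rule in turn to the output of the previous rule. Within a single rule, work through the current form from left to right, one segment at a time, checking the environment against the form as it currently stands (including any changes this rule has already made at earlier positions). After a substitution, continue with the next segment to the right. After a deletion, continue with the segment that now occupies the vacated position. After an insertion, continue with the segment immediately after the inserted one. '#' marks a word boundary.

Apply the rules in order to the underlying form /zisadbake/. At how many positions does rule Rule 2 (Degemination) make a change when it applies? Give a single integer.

Rule 1 Voicing Between Vowels: [zisadbake] → [zizadbage]
Rule 2 Degemination: no change — [zizadbage]
Rule 3 Velar Palatalization: [zizadbage] → [zizadbaze]
Rule Rule 2 changed 0 position(s).

0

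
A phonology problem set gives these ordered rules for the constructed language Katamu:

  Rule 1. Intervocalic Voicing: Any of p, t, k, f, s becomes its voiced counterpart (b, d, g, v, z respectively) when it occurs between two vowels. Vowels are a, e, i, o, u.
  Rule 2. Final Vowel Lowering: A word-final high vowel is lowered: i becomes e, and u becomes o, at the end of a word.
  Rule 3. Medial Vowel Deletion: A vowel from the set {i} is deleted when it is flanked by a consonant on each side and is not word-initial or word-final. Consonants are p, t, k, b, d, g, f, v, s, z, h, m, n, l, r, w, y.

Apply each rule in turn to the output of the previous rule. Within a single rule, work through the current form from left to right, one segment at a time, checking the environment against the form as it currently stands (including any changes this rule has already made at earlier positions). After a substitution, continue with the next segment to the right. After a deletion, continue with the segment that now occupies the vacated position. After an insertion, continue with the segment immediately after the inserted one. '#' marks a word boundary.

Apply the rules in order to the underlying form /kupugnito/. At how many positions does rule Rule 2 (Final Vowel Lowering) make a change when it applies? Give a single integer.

0

Rule 1 Intervocalic Voicing: [kupugnito] → [kubugnido]
Rule 2 Final Vowel Lowering: no change — [kubugnido]
Rule 3 Medial Vowel Deletion: [kubugnido] → [kubugndo]
Rule Rule 2 changed 0 position(s).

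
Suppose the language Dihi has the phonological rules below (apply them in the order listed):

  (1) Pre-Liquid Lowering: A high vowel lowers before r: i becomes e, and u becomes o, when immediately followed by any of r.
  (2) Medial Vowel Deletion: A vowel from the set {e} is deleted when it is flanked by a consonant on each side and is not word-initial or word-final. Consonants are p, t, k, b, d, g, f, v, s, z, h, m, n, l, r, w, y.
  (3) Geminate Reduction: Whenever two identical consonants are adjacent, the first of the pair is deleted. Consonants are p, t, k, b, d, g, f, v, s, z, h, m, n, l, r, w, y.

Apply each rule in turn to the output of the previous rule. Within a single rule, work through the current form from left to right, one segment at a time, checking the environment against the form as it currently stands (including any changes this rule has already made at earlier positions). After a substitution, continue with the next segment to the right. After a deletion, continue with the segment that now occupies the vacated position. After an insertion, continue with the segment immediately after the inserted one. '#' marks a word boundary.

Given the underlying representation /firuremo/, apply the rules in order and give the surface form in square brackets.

(1) Pre-Liquid Lowering: [firuremo] → [feroremo]
(2) Medial Vowel Deletion: [feroremo] → [frormo]
(3) Geminate Reduction: no change — [frormo]

[frormo]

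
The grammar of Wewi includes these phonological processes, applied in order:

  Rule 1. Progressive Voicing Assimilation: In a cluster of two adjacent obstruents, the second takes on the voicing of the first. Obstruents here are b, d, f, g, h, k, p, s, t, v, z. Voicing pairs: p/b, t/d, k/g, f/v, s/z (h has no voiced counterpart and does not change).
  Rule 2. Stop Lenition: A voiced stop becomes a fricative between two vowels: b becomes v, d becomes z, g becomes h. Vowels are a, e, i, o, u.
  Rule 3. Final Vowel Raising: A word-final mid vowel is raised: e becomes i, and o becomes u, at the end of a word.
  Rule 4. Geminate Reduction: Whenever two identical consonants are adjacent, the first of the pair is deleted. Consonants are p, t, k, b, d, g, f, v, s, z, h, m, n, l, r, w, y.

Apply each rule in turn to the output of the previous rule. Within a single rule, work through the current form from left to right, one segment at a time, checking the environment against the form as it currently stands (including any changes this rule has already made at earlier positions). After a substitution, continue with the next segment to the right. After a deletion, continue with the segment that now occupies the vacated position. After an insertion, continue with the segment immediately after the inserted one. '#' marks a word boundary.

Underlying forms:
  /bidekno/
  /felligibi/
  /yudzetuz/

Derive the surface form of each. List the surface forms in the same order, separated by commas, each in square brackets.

[bizeknu], [felihivi], [yudzetuz]

/bidekno/:
  Rule 1 Progressive Voicing Assimilation: no change — [bidekno]
  Rule 2 Stop Lenition: [bidekno] → [bizekno]
  Rule 3 Final Vowel Raising: [bizekno] → [bizeknu]
  Rule 4 Geminate Reduction: no change — [bizeknu]
/felligibi/:
  Rule 1 Progressive Voicing Assimilation: no change — [felligibi]
  Rule 2 Stop Lenition: [felligibi] → [fellihivi]
  Rule 3 Final Vowel Raising: no change — [fellihivi]
  Rule 4 Geminate Reduction: [fellihivi] → [felihivi]
/yudzetuz/:
  Rule 1 Progressive Voicing Assimilation: no change — [yudzetuz]
  Rule 2 Stop Lenition: no change — [yudzetuz]
  Rule 3 Final Vowel Raising: no change — [yudzetuz]
  Rule 4 Geminate Reduction: no change — [yudzetuz]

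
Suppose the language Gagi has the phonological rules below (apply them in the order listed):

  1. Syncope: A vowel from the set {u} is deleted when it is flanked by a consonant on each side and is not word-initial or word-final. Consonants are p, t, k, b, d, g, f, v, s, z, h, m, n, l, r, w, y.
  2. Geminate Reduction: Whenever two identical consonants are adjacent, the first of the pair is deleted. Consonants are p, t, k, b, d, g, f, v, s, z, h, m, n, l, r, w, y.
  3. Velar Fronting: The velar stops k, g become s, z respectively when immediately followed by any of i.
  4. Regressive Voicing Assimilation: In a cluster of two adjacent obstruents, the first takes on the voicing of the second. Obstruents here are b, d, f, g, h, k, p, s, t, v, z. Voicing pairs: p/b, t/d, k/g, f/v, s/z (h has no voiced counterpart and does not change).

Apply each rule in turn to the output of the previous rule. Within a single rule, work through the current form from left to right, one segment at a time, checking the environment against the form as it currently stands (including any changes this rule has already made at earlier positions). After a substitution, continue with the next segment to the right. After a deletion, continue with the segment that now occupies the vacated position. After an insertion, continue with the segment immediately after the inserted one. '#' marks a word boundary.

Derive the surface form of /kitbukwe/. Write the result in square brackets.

[sidpkwe]

1 Syncope: [kitbukwe] → [kitbkwe]
2 Geminate Reduction: no change — [kitbkwe]
3 Velar Fronting: [kitbkwe] → [sitbkwe]
4 Regressive Voicing Assimilation: [sitbkwe] → [sidpkwe]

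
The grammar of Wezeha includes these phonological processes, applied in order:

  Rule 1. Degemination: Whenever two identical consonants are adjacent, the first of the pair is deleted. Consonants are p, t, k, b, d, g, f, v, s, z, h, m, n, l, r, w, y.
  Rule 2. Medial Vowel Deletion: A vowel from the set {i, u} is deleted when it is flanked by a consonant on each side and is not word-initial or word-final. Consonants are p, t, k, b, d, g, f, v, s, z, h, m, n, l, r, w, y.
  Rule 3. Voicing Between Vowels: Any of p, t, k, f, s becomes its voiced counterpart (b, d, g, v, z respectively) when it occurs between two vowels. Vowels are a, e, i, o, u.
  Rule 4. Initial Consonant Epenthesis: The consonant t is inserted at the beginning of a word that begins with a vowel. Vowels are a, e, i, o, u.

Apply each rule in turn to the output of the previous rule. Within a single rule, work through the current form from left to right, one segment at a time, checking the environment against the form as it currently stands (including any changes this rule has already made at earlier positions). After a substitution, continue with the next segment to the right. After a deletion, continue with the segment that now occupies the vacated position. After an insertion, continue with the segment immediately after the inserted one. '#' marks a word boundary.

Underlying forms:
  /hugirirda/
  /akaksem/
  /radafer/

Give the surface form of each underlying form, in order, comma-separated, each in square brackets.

/hugirirda/:
  Rule 1 Degemination: no change — [hugirirda]
  Rule 2 Medial Vowel Deletion: [hugirirda] → [hgrrda]
  Rule 3 Voicing Between Vowels: no change — [hgrrda]
  Rule 4 Initial Consonant Epenthesis: no change — [hgrrda]
/akaksem/:
  Rule 1 Degemination: no change — [akaksem]
  Rule 2 Medial Vowel Deletion: no change — [akaksem]
  Rule 3 Voicing Between Vowels: [akaksem] → [agaksem]
  Rule 4 Initial Consonant Epenthesis: [agaksem] → [tagaksem]
/radafer/:
  Rule 1 Degemination: no change — [radafer]
  Rule 2 Medial Vowel Deletion: no change — [radafer]
  Rule 3 Voicing Between Vowels: [radafer] → [radaver]
  Rule 4 Initial Consonant Epenthesis: no change — [radaver]

[hgrrda], [tagaksem], [radaver]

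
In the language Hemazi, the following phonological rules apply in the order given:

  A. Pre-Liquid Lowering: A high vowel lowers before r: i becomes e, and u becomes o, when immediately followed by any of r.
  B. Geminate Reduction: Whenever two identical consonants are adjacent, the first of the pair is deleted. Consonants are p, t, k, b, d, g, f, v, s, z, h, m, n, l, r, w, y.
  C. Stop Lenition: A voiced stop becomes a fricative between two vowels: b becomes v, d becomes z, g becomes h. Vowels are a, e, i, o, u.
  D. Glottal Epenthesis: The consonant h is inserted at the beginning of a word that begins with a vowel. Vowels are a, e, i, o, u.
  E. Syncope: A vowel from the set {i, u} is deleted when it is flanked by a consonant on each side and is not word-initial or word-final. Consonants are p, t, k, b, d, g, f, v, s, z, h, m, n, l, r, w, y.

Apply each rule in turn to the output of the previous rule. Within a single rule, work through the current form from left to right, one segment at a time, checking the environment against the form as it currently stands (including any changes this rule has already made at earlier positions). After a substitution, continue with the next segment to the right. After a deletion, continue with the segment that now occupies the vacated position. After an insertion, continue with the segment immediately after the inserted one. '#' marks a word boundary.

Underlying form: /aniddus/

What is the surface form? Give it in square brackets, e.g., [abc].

A Pre-Liquid Lowering: no change — [aniddus]
B Geminate Reduction: [aniddus] → [anidus]
C Stop Lenition: [anidus] → [anizus]
D Glottal Epenthesis: [anizus] → [hanizus]
E Syncope: [hanizus] → [hanzs]

[hanzs]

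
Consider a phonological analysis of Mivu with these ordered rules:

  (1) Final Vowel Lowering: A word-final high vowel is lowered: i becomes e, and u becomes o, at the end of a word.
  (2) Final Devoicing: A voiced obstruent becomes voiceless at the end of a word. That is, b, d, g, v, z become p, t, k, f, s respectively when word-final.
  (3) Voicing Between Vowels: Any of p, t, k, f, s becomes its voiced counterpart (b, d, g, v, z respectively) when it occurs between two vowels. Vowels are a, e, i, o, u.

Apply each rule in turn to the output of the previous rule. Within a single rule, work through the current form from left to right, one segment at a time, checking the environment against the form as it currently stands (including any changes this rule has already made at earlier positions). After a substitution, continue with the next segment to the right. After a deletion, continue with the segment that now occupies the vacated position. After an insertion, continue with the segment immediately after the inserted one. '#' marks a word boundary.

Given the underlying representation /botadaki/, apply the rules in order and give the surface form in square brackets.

[bodadage]

(1) Final Vowel Lowering: [botadaki] → [botadake]
(2) Final Devoicing: no change — [botadake]
(3) Voicing Between Vowels: [botadake] → [bodadage]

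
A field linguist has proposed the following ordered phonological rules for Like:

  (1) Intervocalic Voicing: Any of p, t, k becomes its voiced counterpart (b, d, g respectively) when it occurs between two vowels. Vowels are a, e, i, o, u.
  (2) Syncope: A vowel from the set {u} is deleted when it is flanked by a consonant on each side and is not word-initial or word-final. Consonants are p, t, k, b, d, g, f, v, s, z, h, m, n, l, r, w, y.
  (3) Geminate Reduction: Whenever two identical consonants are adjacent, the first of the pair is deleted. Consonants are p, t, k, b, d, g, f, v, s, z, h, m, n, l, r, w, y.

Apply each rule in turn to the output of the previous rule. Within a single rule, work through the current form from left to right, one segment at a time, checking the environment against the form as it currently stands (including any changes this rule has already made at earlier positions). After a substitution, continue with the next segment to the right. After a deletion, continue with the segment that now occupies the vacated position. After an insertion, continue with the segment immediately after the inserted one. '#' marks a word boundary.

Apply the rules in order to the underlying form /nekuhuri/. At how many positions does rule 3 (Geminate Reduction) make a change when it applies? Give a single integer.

0

(1) Intervocalic Voicing: [nekuhuri] → [neguhuri]
(2) Syncope: [neguhuri] → [neghri]
(3) Geminate Reduction: no change — [neghri]
Rule 3 changed 0 position(s).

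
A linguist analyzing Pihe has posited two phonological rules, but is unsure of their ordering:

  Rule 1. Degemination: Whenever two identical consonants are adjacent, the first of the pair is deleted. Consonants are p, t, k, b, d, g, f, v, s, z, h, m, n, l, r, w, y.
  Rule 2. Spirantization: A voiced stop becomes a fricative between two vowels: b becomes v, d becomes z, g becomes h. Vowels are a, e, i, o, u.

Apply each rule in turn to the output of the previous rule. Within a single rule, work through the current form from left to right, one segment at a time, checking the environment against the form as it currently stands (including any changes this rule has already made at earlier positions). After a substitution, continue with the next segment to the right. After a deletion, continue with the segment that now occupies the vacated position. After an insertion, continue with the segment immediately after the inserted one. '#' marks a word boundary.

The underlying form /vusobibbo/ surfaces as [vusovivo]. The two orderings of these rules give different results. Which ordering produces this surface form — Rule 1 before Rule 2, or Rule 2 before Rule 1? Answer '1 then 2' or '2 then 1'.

Order 1 then 2:
  1 Degemination: [vusobibbo] → [vusobibo]
  2 Spirantization: [vusobibo] → [vusovivo]
  result: [vusovivo]
Order 2 then 1:
  2 Spirantization: [vusobibbo] → [vusovibbo]
  1 Degemination: [vusovibbo] → [vusovibo]
  result: [vusovibo]

1 then 2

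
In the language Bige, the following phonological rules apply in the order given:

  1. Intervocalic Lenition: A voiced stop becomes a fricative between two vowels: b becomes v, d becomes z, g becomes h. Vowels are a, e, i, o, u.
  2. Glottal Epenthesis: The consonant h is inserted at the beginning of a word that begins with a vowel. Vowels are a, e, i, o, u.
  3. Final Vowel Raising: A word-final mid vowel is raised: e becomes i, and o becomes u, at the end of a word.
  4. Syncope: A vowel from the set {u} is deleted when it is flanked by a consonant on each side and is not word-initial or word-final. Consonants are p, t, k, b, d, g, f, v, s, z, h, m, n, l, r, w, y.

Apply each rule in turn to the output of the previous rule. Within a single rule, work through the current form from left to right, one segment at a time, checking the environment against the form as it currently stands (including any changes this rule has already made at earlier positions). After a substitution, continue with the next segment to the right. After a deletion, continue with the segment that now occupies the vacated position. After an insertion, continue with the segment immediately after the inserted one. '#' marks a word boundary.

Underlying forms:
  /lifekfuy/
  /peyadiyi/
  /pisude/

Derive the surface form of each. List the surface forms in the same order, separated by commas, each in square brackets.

[lifekfy], [peyaziyi], [piszi]

/lifekfuy/:
  1 Intervocalic Lenition: no change — [lifekfuy]
  2 Glottal Epenthesis: no change — [lifekfuy]
  3 Final Vowel Raising: no change — [lifekfuy]
  4 Syncope: [lifekfuy] → [lifekfy]
/peyadiyi/:
  1 Intervocalic Lenition: [peyadiyi] → [peyaziyi]
  2 Glottal Epenthesis: no change — [peyaziyi]
  3 Final Vowel Raising: no change — [peyaziyi]
  4 Syncope: no change — [peyaziyi]
/pisude/:
  1 Intervocalic Lenition: [pisude] → [pisuze]
  2 Glottal Epenthesis: no change — [pisuze]
  3 Final Vowel Raising: [pisuze] → [pisuzi]
  4 Syncope: [pisuzi] → [piszi]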